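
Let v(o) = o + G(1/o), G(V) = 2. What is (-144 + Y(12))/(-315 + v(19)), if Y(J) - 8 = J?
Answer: 62/147 ≈ 0.42177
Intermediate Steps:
Y(J) = 8 + J
v(o) = 2 + o (v(o) = o + 2 = 2 + o)
(-144 + Y(12))/(-315 + v(19)) = (-144 + (8 + 12))/(-315 + (2 + 19)) = (-144 + 20)/(-315 + 21) = -124/(-294) = -124*(-1/294) = 62/147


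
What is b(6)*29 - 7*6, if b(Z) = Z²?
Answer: 1002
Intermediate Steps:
b(6)*29 - 7*6 = 6²*29 - 7*6 = 36*29 - 42 = 1044 - 42 = 1002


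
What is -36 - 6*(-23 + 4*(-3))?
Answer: 174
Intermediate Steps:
-36 - 6*(-23 + 4*(-3)) = -36 - 6*(-23 - 12) = -36 - 6*(-35) = -36 + 210 = 174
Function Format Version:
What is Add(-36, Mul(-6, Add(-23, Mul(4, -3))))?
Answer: 174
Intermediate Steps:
Add(-36, Mul(-6, Add(-23, Mul(4, -3)))) = Add(-36, Mul(-6, Add(-23, -12))) = Add(-36, Mul(-6, -35)) = Add(-36, 210) = 174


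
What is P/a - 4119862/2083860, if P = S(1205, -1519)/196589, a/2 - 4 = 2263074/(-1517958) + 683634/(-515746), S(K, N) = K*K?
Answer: 2582952365876648955179/2259550315256145914880 ≈ 1.1431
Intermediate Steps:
S(K, N) = K**2
a = 22062476288/9320009127 (a = 8 + 2*(2263074/(-1517958) + 683634/(-515746)) = 8 + 2*(2263074*(-1/1517958) + 683634*(-1/515746)) = 8 + 2*(-377179/252993 - 48831/36839) = 8 + 2*(-26248798364/9320009127) = 8 - 52497596728/9320009127 = 22062476288/9320009127 ≈ 2.3672)
P = 1452025/196589 (P = 1205**2/196589 = 1452025*(1/196589) = 1452025/196589 ≈ 7.3861)
P/a - 4119862/2083860 = 1452025/(196589*(22062476288/9320009127)) - 4119862/2083860 = (1452025/196589)*(9320009127/22062476288) - 4119862*1/2083860 = 13532886252632175/4337240150981632 - 2059931/1041930 = 2582952365876648955179/2259550315256145914880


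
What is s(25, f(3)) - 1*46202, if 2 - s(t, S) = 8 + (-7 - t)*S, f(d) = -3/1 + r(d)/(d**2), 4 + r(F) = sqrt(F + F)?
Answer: -416864/9 + 32*sqrt(6)/9 ≈ -46310.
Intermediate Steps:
r(F) = -4 + sqrt(2)*sqrt(F) (r(F) = -4 + sqrt(F + F) = -4 + sqrt(2*F) = -4 + sqrt(2)*sqrt(F))
f(d) = -3 + (-4 + sqrt(2)*sqrt(d))/d**2 (f(d) = -3/1 + (-4 + sqrt(2)*sqrt(d))/(d**2) = -3*1 + (-4 + sqrt(2)*sqrt(d))/d**2 = -3 + (-4 + sqrt(2)*sqrt(d))/d**2)
s(t, S) = -6 - S*(-7 - t) (s(t, S) = 2 - (8 + (-7 - t)*S) = 2 - (8 + S*(-7 - t)) = 2 + (-8 - S*(-7 - t)) = -6 - S*(-7 - t))
s(25, f(3)) - 1*46202 = (-6 + 7*(-3 - 4/3**2 + sqrt(2)/3**(3/2)) + (-3 - 4/3**2 + sqrt(2)/3**(3/2))*25) - 1*46202 = (-6 + 7*(-3 - 4*1/9 + sqrt(2)*(sqrt(3)/9)) + (-3 - 4*1/9 + sqrt(2)*(sqrt(3)/9))*25) - 46202 = (-6 + 7*(-3 - 4/9 + sqrt(6)/9) + (-3 - 4/9 + sqrt(6)/9)*25) - 46202 = (-6 + 7*(-31/9 + sqrt(6)/9) + (-31/9 + sqrt(6)/9)*25) - 46202 = (-6 + (-217/9 + 7*sqrt(6)/9) + (-775/9 + 25*sqrt(6)/9)) - 46202 = (-1046/9 + 32*sqrt(6)/9) - 46202 = -416864/9 + 32*sqrt(6)/9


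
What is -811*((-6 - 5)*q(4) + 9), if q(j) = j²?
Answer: 135437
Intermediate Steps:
-811*((-6 - 5)*q(4) + 9) = -811*((-6 - 5)*4² + 9) = -811*(-11*16 + 9) = -811*(-176 + 9) = -811*(-167) = 135437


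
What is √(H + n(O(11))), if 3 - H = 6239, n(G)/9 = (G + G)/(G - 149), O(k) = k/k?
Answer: I*√34149002/74 ≈ 78.969*I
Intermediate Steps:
O(k) = 1
n(G) = 18*G/(-149 + G) (n(G) = 9*((G + G)/(G - 149)) = 9*((2*G)/(-149 + G)) = 9*(2*G/(-149 + G)) = 18*G/(-149 + G))
H = -6236 (H = 3 - 1*6239 = 3 - 6239 = -6236)
√(H + n(O(11))) = √(-6236 + 18*1/(-149 + 1)) = √(-6236 + 18*1/(-148)) = √(-6236 + 18*1*(-1/148)) = √(-6236 - 9/74) = √(-461473/74) = I*√34149002/74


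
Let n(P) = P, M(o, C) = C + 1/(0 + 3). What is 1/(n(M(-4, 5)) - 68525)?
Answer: -3/205559 ≈ -1.4594e-5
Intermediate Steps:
M(o, C) = ⅓ + C (M(o, C) = C + 1/3 = C + ⅓ = ⅓ + C)
1/(n(M(-4, 5)) - 68525) = 1/((⅓ + 5) - 68525) = 1/(16/3 - 68525) = 1/(-205559/3) = -3/205559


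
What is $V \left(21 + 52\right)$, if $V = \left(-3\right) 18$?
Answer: $-3942$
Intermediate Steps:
$V = -54$
$V \left(21 + 52\right) = - 54 \left(21 + 52\right) = \left(-54\right) 73 = -3942$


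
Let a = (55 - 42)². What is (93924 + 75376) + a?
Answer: 169469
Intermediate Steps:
a = 169 (a = 13² = 169)
(93924 + 75376) + a = (93924 + 75376) + 169 = 169300 + 169 = 169469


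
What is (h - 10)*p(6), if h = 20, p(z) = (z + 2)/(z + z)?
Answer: 20/3 ≈ 6.6667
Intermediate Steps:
p(z) = (2 + z)/(2*z) (p(z) = (2 + z)/((2*z)) = (2 + z)*(1/(2*z)) = (2 + z)/(2*z))
(h - 10)*p(6) = (20 - 10)*((½)*(2 + 6)/6) = 10*((½)*(⅙)*8) = 10*(⅔) = 20/3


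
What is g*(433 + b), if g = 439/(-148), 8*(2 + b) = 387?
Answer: -1683565/1184 ≈ -1421.9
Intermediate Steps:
b = 371/8 (b = -2 + (⅛)*387 = -2 + 387/8 = 371/8 ≈ 46.375)
g = -439/148 (g = 439*(-1/148) = -439/148 ≈ -2.9662)
g*(433 + b) = -439*(433 + 371/8)/148 = -439/148*3835/8 = -1683565/1184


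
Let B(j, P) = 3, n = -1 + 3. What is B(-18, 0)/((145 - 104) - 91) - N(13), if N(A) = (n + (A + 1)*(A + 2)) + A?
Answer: -11253/50 ≈ -225.06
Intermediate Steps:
n = 2
N(A) = 2 + A + (1 + A)*(2 + A) (N(A) = (2 + (A + 1)*(A + 2)) + A = (2 + (1 + A)*(2 + A)) + A = 2 + A + (1 + A)*(2 + A))
B(-18, 0)/((145 - 104) - 91) - N(13) = 3/((145 - 104) - 91) - (4 + 13² + 4*13) = 3/(41 - 91) - (4 + 169 + 52) = 3/(-50) - 1*225 = 3*(-1/50) - 225 = -3/50 - 225 = -11253/50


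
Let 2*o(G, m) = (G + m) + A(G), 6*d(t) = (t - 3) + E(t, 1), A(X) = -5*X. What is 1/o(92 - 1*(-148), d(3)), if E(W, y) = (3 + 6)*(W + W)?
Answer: -2/951 ≈ -0.0021030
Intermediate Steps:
E(W, y) = 18*W (E(W, y) = 9*(2*W) = 18*W)
d(t) = -½ + 19*t/6 (d(t) = ((t - 3) + 18*t)/6 = ((-3 + t) + 18*t)/6 = (-3 + 19*t)/6 = -½ + 19*t/6)
o(G, m) = m/2 - 2*G (o(G, m) = ((G + m) - 5*G)/2 = (m - 4*G)/2 = m/2 - 2*G)
1/o(92 - 1*(-148), d(3)) = 1/((-½ + (19/6)*3)/2 - 2*(92 - 1*(-148))) = 1/((-½ + 19/2)/2 - 2*(92 + 148)) = 1/((½)*9 - 2*240) = 1/(9/2 - 480) = 1/(-951/2) = -2/951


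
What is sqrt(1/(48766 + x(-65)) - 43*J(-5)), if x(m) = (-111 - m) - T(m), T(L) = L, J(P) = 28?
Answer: I*sqrt(2865491326115)/48785 ≈ 34.699*I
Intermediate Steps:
x(m) = -111 - 2*m (x(m) = (-111 - m) - m = -111 - 2*m)
sqrt(1/(48766 + x(-65)) - 43*J(-5)) = sqrt(1/(48766 + (-111 - 2*(-65))) - 43*28) = sqrt(1/(48766 + (-111 + 130)) - 1204) = sqrt(1/(48766 + 19) - 1204) = sqrt(1/48785 - 1204) = sqrt(-58737139/48785) = I*sqrt(2865491326115)/48785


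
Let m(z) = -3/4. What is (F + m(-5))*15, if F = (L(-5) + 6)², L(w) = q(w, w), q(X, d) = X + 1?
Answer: 195/4 ≈ 48.750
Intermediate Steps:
q(X, d) = 1 + X
L(w) = 1 + w
F = 4 (F = ((1 - 5) + 6)² = (-4 + 6)² = 2² = 4)
m(z) = -¾ (m(z) = -3*¼ = -¾)
(F + m(-5))*15 = (4 - ¾)*15 = (13/4)*15 = 195/4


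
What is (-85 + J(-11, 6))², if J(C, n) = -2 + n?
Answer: 6561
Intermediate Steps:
(-85 + J(-11, 6))² = (-85 + (-2 + 6))² = (-85 + 4)² = (-81)² = 6561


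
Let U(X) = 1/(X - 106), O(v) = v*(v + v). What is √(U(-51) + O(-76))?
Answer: √284745091/157 ≈ 107.48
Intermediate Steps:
O(v) = 2*v² (O(v) = v*(2*v) = 2*v²)
U(X) = 1/(-106 + X)
√(U(-51) + O(-76)) = √(1/(-106 - 51) + 2*(-76)²) = √(1/(-157) + 2*5776) = √(-1/157 + 11552) = √(1813663/157) = √284745091/157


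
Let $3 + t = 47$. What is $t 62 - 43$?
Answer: $2685$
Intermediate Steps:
$t = 44$ ($t = -3 + 47 = 44$)
$t 62 - 43 = 44 \cdot 62 - 43 = 2728 - 43 = 2685$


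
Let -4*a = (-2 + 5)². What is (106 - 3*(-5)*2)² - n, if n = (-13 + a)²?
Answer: 292215/16 ≈ 18263.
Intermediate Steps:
a = -9/4 (a = -(-2 + 5)²/4 = -¼*3² = -¼*9 = -9/4 ≈ -2.2500)
n = 3721/16 (n = (-13 - 9/4)² = (-61/4)² = 3721/16 ≈ 232.56)
(106 - 3*(-5)*2)² - n = (106 - 3*(-5)*2)² - 1*3721/16 = (106 + 15*2)² - 3721/16 = (106 + 30)² - 3721/16 = 136² - 3721/16 = 18496 - 3721/16 = 292215/16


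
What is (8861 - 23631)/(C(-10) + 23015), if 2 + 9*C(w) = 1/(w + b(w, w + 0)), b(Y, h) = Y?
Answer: -2658600/4142659 ≈ -0.64176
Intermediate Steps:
C(w) = -2/9 + 1/(18*w) (C(w) = -2/9 + 1/(9*(w + w)) = -2/9 + 1/(9*((2*w))) = -2/9 + (1/(2*w))/9 = -2/9 + 1/(18*w))
(8861 - 23631)/(C(-10) + 23015) = (8861 - 23631)/((1/18)*(1 - 4*(-10))/(-10) + 23015) = -14770/((1/18)*(-1/10)*(1 + 40) + 23015) = -14770/((1/18)*(-1/10)*41 + 23015) = -14770/(-41/180 + 23015) = -14770/4142659/180 = -14770*180/4142659 = -2658600/4142659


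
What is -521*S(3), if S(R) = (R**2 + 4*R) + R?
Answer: -12504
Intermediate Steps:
S(R) = R**2 + 5*R
-521*S(3) = -1563*(5 + 3) = -1563*8 = -521*24 = -12504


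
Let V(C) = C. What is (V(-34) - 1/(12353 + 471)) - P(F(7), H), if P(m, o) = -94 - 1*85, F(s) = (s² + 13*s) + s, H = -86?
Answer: 1859479/12824 ≈ 145.00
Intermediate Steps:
F(s) = s² + 14*s
P(m, o) = -179 (P(m, o) = -94 - 85 = -179)
(V(-34) - 1/(12353 + 471)) - P(F(7), H) = (-34 - 1/(12353 + 471)) - 1*(-179) = (-34 - 1/12824) + 179 = -436017/12824 + 179 = 1859479/12824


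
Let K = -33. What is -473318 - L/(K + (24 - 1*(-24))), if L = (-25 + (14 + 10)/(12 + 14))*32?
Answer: -92286994/195 ≈ -4.7327e+5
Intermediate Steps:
L = -10016/13 (L = (-25 + 24/26)*32 = (-25 + 24*(1/26))*32 = (-25 + 12/13)*32 = -313/13*32 = -10016/13 ≈ -770.46)
-473318 - L/(K + (24 - 1*(-24))) = -473318 - (-10016)/((-33 + (24 - 1*(-24)))*13) = -473318 - (-10016)/((-33 + (24 + 24))*13) = -473318 - (-10016)/((-33 + 48)*13) = -473318 - (-10016)/(15*13) = -473318 - 1*(-10016/195) = -473318 + 10016/195 = -92286994/195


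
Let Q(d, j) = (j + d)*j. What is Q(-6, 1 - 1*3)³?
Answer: 4096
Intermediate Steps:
Q(d, j) = j*(d + j) (Q(d, j) = (d + j)*j = j*(d + j))
Q(-6, 1 - 1*3)³ = ((1 - 1*3)*(-6 + (1 - 1*3)))³ = ((1 - 3)*(-6 + (1 - 3)))³ = (-2*(-6 - 2))³ = (-2*(-8))³ = 16³ = 4096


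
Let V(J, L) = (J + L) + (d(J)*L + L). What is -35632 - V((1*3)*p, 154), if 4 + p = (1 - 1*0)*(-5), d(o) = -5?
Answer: -35143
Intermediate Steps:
p = -9 (p = -4 + (1 - 1*0)*(-5) = -4 + (1 + 0)*(-5) = -4 + 1*(-5) = -4 - 5 = -9)
V(J, L) = J - 3*L (V(J, L) = (J + L) + (-5*L + L) = (J + L) - 4*L = J - 3*L)
-35632 - V((1*3)*p, 154) = -35632 - ((1*3)*(-9) - 3*154) = -35632 - (3*(-9) - 462) = -35632 - (-27 - 462) = -35632 - 1*(-489) = -35632 + 489 = -35143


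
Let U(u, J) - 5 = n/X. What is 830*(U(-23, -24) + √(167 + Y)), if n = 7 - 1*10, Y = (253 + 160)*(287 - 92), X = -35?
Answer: 29548/7 + 830*√80702 ≈ 2.4001e+5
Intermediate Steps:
Y = 80535 (Y = 413*195 = 80535)
n = -3 (n = 7 - 10 = -3)
U(u, J) = 178/35 (U(u, J) = 5 - 3/(-35) = 5 - 3*(-1/35) = 5 + 3/35 = 178/35)
830*(U(-23, -24) + √(167 + Y)) = 830*(178/35 + √(167 + 80535)) = 830*(178/35 + √80702) = 29548/7 + 830*√80702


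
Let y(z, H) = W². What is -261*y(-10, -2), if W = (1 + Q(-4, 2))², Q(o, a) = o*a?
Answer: -626661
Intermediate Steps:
Q(o, a) = a*o
W = 49 (W = (1 + 2*(-4))² = (1 - 8)² = (-7)² = 49)
y(z, H) = 2401 (y(z, H) = 49² = 2401)
-261*y(-10, -2) = -261*2401 = -626661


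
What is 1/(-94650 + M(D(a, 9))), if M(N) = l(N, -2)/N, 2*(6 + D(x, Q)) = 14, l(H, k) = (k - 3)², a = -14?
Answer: -1/94625 ≈ -1.0568e-5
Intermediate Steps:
l(H, k) = (-3 + k)²
D(x, Q) = 1 (D(x, Q) = -6 + (½)*14 = -6 + 7 = 1)
M(N) = 25/N (M(N) = (-3 - 2)²/N = (-5)²/N = 25/N)
1/(-94650 + M(D(a, 9))) = 1/(-94650 + 25/1) = 1/(-94650 + 25*1) = 1/(-94650 + 25) = 1/(-94625) = -1/94625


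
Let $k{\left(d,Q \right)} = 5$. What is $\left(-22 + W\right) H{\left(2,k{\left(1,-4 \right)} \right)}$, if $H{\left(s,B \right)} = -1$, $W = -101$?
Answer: $123$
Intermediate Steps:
$\left(-22 + W\right) H{\left(2,k{\left(1,-4 \right)} \right)} = \left(-22 - 101\right) \left(-1\right) = \left(-123\right) \left(-1\right) = 123$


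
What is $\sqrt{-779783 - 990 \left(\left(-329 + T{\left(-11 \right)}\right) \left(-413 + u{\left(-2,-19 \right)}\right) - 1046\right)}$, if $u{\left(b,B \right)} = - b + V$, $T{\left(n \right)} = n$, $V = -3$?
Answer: $7 i \sqrt{2838707} \approx 11794.0 i$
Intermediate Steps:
$u{\left(b,B \right)} = -3 - b$ ($u{\left(b,B \right)} = - b - 3 = -3 - b$)
$\sqrt{-779783 - 990 \left(\left(-329 + T{\left(-11 \right)}\right) \left(-413 + u{\left(-2,-19 \right)}\right) - 1046\right)} = \sqrt{-779783 - 990 \left(\left(-329 - 11\right) \left(-413 - 1\right) - 1046\right)} = \sqrt{-779783 - 990 \left(- 340 \left(-413 + \left(-3 + 2\right)\right) - 1046\right)} = \sqrt{-779783 - 990 \left(- 340 \left(-413 - 1\right) - 1046\right)} = \sqrt{-779783 - 990 \left(\left(-340\right) \left(-414\right) - 1046\right)} = \sqrt{-779783 - 990 \left(140760 - 1046\right)} = \sqrt{-779783 - 138316860} = \sqrt{-139096643} = 7 i \sqrt{2838707}$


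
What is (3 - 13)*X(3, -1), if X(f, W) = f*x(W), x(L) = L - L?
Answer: 0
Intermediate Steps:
x(L) = 0
X(f, W) = 0 (X(f, W) = f*0 = 0)
(3 - 13)*X(3, -1) = (3 - 13)*0 = -10*0 = 0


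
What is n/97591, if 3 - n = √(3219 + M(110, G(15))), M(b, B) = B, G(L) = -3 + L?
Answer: 3/97591 - 3*√359/97591 ≈ -0.00055171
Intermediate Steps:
n = 3 - 3*√359 (n = 3 - √(3219 + (-3 + 15)) = 3 - √(3219 + 12) = 3 - √3231 = 3 - 3*√359 ≈ -53.842)
n/97591 = (3 - 3*√359)/97591 = (3 - 3*√359)*(1/97591) = 3/97591 - 3*√359/97591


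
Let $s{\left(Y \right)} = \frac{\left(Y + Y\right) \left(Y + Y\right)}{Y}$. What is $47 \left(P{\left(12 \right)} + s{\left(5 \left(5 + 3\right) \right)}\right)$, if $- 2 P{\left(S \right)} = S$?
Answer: $7238$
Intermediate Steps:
$P{\left(S \right)} = - \frac{S}{2}$
$s{\left(Y \right)} = 4 Y$ ($s{\left(Y \right)} = \frac{2 Y 2 Y}{Y} = \frac{4 Y^{2}}{Y} = 4 Y$)
$47 \left(P{\left(12 \right)} + s{\left(5 \left(5 + 3\right) \right)}\right) = 47 \left(\left(- \frac{1}{2}\right) 12 + 4 \cdot 5 \left(5 + 3\right)\right) = 47 \left(-6 + 4 \cdot 5 \cdot 8\right) = 47 \left(-6 + 4 \cdot 40\right) = 47 \left(-6 + 160\right) = 47 \cdot 154 = 7238$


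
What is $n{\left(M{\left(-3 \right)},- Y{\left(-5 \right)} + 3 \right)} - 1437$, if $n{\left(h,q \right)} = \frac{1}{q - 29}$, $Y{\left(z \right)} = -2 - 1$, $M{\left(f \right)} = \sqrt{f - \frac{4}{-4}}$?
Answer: $- \frac{33052}{23} \approx -1437.0$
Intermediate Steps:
$M{\left(f \right)} = \sqrt{1 + f}$ ($M{\left(f \right)} = \sqrt{f - -1} = \sqrt{f + 1} = \sqrt{1 + f}$)
$Y{\left(z \right)} = -3$ ($Y{\left(z \right)} = -2 - 1 = -3$)
$n{\left(h,q \right)} = \frac{1}{-29 + q}$
$n{\left(M{\left(-3 \right)},- Y{\left(-5 \right)} + 3 \right)} - 1437 = \frac{1}{-29 + \left(\left(-1\right) \left(-3\right) + 3\right)} - 1437 = \frac{1}{-29 + \left(3 + 3\right)} - 1437 = \frac{1}{-29 + 6} - 1437 = \frac{1}{-23} - 1437 = - \frac{1}{23} - 1437 = - \frac{33052}{23}$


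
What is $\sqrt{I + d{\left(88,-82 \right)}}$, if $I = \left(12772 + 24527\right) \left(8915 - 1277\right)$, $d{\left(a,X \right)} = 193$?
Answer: $\sqrt{284889955} \approx 16879.0$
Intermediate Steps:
$I = 284889762$ ($I = 37299 \cdot 7638 = 284889762$)
$\sqrt{I + d{\left(88,-82 \right)}} = \sqrt{284889762 + 193} = \sqrt{284889955}$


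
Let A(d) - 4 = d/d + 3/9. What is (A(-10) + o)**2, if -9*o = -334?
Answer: 145924/81 ≈ 1801.5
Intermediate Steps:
o = 334/9 (o = -1/9*(-334) = 334/9 ≈ 37.111)
A(d) = 16/3 (A(d) = 4 + (d/d + 3/9) = 4 + (1 + 3*(1/9)) = 4 + (1 + 1/3) = 4 + 4/3 = 16/3)
(A(-10) + o)**2 = (16/3 + 334/9)**2 = (382/9)**2 = 145924/81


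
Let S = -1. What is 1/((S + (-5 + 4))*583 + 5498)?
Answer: 1/4332 ≈ 0.00023084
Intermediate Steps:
1/((S + (-5 + 4))*583 + 5498) = 1/((-1 + (-5 + 4))*583 + 5498) = 1/((-1 - 1)*583 + 5498) = 1/(-2*583 + 5498) = 1/(-1166 + 5498) = 1/4332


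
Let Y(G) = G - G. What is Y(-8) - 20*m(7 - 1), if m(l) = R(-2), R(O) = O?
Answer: 40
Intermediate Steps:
Y(G) = 0
m(l) = -2
Y(-8) - 20*m(7 - 1) = 0 - 20*(-2) = 0 + 40 = 40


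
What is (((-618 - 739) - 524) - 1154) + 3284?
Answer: 249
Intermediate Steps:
(((-618 - 739) - 524) - 1154) + 3284 = ((-1357 - 524) - 1154) + 3284 = (-1881 - 1154) + 3284 = -3035 + 3284 = 249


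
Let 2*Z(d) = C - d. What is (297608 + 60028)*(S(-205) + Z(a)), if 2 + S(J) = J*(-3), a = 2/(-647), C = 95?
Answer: 152833777602/647 ≈ 2.3622e+8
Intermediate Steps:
a = -2/647 (a = 2*(-1/647) = -2/647 ≈ -0.0030912)
S(J) = -2 - 3*J (S(J) = -2 + J*(-3) = -2 - 3*J)
Z(d) = 95/2 - d/2 (Z(d) = (95 - d)/2 = 95/2 - d/2)
(297608 + 60028)*(S(-205) + Z(a)) = (297608 + 60028)*((-2 - 3*(-205)) + (95/2 - ½*(-2/647))) = 357636*((-2 + 615) + (95/2 + 1/647)) = 357636*(613 + 61467/1294) = 357636*(854689/1294) = 152833777602/647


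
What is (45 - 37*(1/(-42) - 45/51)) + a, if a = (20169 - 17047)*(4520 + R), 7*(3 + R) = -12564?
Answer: 6068006489/714 ≈ 8.4986e+6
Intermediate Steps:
R = -12585/7 (R = -3 + (1/7)*(-12564) = -3 - 12564/7 = -12585/7 ≈ -1797.9)
a = 8498530 (a = (20169 - 17047)*(4520 - 12585/7) = 3122*(19055/7) = 8498530)
(45 - 37*(1/(-42) - 45/51)) + a = (45 - 37*(1/(-42) - 45/51)) + 8498530 = (45 - 37*(1*(-1/42) - 45*1/51)) + 8498530 = (45 - 37*(-1/42 - 15/17)) + 8498530 = (45 - 37*(-647/714)) + 8498530 = (45 + 23939/714) + 8498530 = 56069/714 + 8498530 = 6068006489/714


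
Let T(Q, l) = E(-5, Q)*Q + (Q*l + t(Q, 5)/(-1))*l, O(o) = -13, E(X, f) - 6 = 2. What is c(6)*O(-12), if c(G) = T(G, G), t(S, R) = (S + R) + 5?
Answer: -2184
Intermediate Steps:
t(S, R) = 5 + R + S (t(S, R) = (R + S) + 5 = 5 + R + S)
E(X, f) = 8 (E(X, f) = 6 + 2 = 8)
T(Q, l) = 8*Q + l*(-10 - Q + Q*l) (T(Q, l) = 8*Q + (Q*l + (5 + 5 + Q)/(-1))*l = 8*Q + (Q*l + (10 + Q)*(-1))*l = 8*Q + (Q*l + (-10 - Q))*l = 8*Q + (-10 - Q + Q*l)*l = 8*Q + l*(-10 - Q + Q*l))
c(G) = G**3 + 8*G - G*(10 + G) (c(G) = 8*G + G*G**2 - G*(10 + G) = 8*G + G**3 - G*(10 + G) = G**3 + 8*G - G*(10 + G))
c(6)*O(-12) = (6*(-2 + 6**2 - 1*6))*(-13) = (6*(-2 + 36 - 6))*(-13) = (6*28)*(-13) = 168*(-13) = -2184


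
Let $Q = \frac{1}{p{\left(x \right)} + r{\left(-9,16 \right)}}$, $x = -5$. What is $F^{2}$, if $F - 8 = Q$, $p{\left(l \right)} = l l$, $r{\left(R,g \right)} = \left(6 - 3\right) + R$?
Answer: $\frac{23409}{361} \approx 64.845$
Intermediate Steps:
$r{\left(R,g \right)} = 3 + R$
$p{\left(l \right)} = l^{2}$
$Q = \frac{1}{19}$ ($Q = \frac{1}{\left(-5\right)^{2} + \left(3 - 9\right)} = \frac{1}{25 - 6} = \frac{1}{19} \approx 0.052632$)
$F = \frac{153}{19}$ ($F = 8 + \frac{1}{19} = \frac{153}{19} \approx 8.0526$)
$F^{2} = \left(\frac{153}{19}\right)^{2} = \frac{23409}{361}$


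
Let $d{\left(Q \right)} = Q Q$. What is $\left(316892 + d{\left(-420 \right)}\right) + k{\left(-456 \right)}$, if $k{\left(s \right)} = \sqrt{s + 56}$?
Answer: $493292 + 20 i \approx 4.9329 \cdot 10^{5} + 20.0 i$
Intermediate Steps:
$d{\left(Q \right)} = Q^{2}$
$k{\left(s \right)} = \sqrt{56 + s}$
$\left(316892 + d{\left(-420 \right)}\right) + k{\left(-456 \right)} = \left(316892 + \left(-420\right)^{2}\right) + \sqrt{56 - 456} = \left(316892 + 176400\right) + \sqrt{-400} = 493292 + 20 i$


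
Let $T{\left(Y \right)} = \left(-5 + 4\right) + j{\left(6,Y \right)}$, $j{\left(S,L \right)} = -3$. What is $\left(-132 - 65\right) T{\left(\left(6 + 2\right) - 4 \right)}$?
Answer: $788$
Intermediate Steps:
$T{\left(Y \right)} = -4$ ($T{\left(Y \right)} = \left(-5 + 4\right) - 3 = -1 - 3 = -4$)
$\left(-132 - 65\right) T{\left(\left(6 + 2\right) - 4 \right)} = \left(-132 - 65\right) \left(-4\right) = \left(-197\right) \left(-4\right) = 788$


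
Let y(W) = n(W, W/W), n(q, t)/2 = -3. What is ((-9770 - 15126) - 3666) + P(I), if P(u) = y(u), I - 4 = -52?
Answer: -28568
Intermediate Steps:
n(q, t) = -6 (n(q, t) = 2*(-3) = -6)
y(W) = -6
I = -48 (I = 4 - 52 = -48)
P(u) = -6
((-9770 - 15126) - 3666) + P(I) = ((-9770 - 15126) - 3666) - 6 = (-24896 - 3666) - 6 = -28562 - 6 = -28568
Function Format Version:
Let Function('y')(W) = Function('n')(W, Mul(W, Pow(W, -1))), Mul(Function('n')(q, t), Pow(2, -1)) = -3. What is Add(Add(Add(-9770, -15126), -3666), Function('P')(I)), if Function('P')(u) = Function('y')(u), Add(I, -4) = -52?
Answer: -28568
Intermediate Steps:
Function('n')(q, t) = -6 (Function('n')(q, t) = Mul(2, -3) = -6)
Function('y')(W) = -6
I = -48 (I = Add(4, -52) = -48)
Function('P')(u) = -6
Add(Add(Add(-9770, -15126), -3666), Function('P')(I)) = Add(Add(Add(-9770, -15126), -3666), -6) = Add(Add(-24896, -3666), -6) = Add(-28562, -6) = -28568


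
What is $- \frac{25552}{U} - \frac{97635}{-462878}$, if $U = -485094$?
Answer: $\frac{29594805673}{112269670266} \approx 0.2636$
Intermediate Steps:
$- \frac{25552}{U} - \frac{97635}{-462878} = - \frac{25552}{-485094} - \frac{97635}{-462878} = \left(-25552\right) \left(- \frac{1}{485094}\right) - - \frac{97635}{462878} = \frac{12776}{242547} + \frac{97635}{462878} = \frac{29594805673}{112269670266}$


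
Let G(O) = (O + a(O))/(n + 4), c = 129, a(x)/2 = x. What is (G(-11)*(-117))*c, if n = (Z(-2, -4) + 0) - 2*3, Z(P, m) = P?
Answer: -498069/4 ≈ -1.2452e+5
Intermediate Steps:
a(x) = 2*x
n = -8 (n = (-2 + 0) - 2*3 = -2 - 6 = -8)
G(O) = -3*O/4 (G(O) = (O + 2*O)/(-8 + 4) = (3*O)/(-4) = (3*O)*(-¼) = -3*O/4)
(G(-11)*(-117))*c = (-¾*(-11)*(-117))*129 = ((33/4)*(-117))*129 = -3861/4*129 = -498069/4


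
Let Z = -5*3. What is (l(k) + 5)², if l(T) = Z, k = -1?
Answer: 100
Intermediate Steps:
Z = -15
l(T) = -15
(l(k) + 5)² = (-15 + 5)² = (-10)² = 100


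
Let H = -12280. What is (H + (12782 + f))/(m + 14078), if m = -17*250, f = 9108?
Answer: 4805/4914 ≈ 0.97782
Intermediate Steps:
m = -4250
(H + (12782 + f))/(m + 14078) = (-12280 + (12782 + 9108))/(-4250 + 14078) = (-12280 + 21890)/9828 = 9610*(1/9828) = 4805/4914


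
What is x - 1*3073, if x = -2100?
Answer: -5173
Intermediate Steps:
x - 1*3073 = -2100 - 1*3073 = -2100 - 3073 = -5173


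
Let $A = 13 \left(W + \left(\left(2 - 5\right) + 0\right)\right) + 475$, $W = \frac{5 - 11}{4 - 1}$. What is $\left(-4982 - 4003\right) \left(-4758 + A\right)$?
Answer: $39066780$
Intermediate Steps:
$W = -2$ ($W = - \frac{6}{3} = \left(-6\right) \frac{1}{3} = -2$)
$A = 410$ ($A = 13 \left(-2 + \left(\left(2 - 5\right) + 0\right)\right) + 475 = 13 \left(-2 + \left(-3 + 0\right)\right) + 475 = 13 \left(-2 - 3\right) + 475 = 13 \left(-5\right) + 475 = -65 + 475 = 410$)
$\left(-4982 - 4003\right) \left(-4758 + A\right) = \left(-4982 - 4003\right) \left(-4758 + 410\right) = \left(-8985\right) \left(-4348\right) = 39066780$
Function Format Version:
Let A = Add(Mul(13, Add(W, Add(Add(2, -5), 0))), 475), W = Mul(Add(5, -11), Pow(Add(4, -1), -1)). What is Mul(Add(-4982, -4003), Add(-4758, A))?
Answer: 39066780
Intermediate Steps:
W = -2 (W = Mul(-6, Pow(3, -1)) = Mul(-6, Rational(1, 3)) = -2)
A = 410 (A = Add(Mul(13, Add(-2, Add(Add(2, -5), 0))), 475) = Add(Mul(13, Add(-2, Add(-3, 0))), 475) = Add(Mul(13, Add(-2, -3)), 475) = Add(Mul(13, -5), 475) = Add(-65, 475) = 410)
Mul(Add(-4982, -4003), Add(-4758, A)) = Mul(Add(-4982, -4003), Add(-4758, 410)) = Mul(-8985, -4348) = 39066780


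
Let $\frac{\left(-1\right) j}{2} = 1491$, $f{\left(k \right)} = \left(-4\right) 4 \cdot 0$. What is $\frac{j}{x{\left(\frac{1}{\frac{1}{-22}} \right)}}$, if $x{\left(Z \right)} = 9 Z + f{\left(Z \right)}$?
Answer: $\frac{497}{33} \approx 15.061$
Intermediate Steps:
$f{\left(k \right)} = 0$ ($f{\left(k \right)} = \left(-16\right) 0 = 0$)
$j = -2982$ ($j = \left(-2\right) 1491 = -2982$)
$x{\left(Z \right)} = 9 Z$ ($x{\left(Z \right)} = 9 Z + 0 = 9 Z$)
$\frac{j}{x{\left(\frac{1}{\frac{1}{-22}} \right)}} = - \frac{2982}{9 \frac{1}{\frac{1}{-22}}} = - \frac{2982}{9 \frac{1}{- \frac{1}{22}}} = - \frac{2982}{9 \left(-22\right)} = - \frac{2982}{-198} = \left(-2982\right) \left(- \frac{1}{198}\right) = \frac{497}{33}$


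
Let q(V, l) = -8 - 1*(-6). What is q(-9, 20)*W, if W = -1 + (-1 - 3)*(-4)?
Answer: -30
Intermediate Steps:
W = 15 (W = -1 - 4*(-4) = -1 + 16 = 15)
q(V, l) = -2 (q(V, l) = -8 + 6 = -2)
q(-9, 20)*W = -2*15 = -30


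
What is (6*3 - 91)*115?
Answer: -8395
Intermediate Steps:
(6*3 - 91)*115 = (18 - 91)*115 = -73*115 = -8395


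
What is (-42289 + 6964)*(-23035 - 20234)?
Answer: 1528477425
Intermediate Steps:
(-42289 + 6964)*(-23035 - 20234) = -35325*(-43269) = 1528477425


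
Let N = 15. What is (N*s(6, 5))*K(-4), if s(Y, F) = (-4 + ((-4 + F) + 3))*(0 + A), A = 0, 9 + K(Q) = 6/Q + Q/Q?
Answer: 0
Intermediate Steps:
K(Q) = -8 + 6/Q (K(Q) = -9 + (6/Q + Q/Q) = -9 + (6/Q + 1) = -9 + (1 + 6/Q) = -8 + 6/Q)
s(Y, F) = 0 (s(Y, F) = (-4 + ((-4 + F) + 3))*(0 + 0) = (-4 + (-1 + F))*0 = (-5 + F)*0 = 0)
(N*s(6, 5))*K(-4) = (15*0)*(-8 + 6/(-4)) = 0*(-8 + 6*(-1/4)) = 0*(-8 - 3/2) = 0*(-19/2) = 0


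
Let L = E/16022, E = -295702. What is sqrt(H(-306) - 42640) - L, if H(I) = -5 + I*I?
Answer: 147851/8011 + sqrt(50991) ≈ 244.27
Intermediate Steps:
H(I) = -5 + I**2
L = -147851/8011 (L = -295702/16022 = -295702*1/16022 = -147851/8011 ≈ -18.456)
sqrt(H(-306) - 42640) - L = sqrt((-5 + (-306)**2) - 42640) - 1*(-147851/8011) = sqrt((-5 + 93636) - 42640) + 147851/8011 = sqrt(93631 - 42640) + 147851/8011 = sqrt(50991) + 147851/8011 = 147851/8011 + sqrt(50991)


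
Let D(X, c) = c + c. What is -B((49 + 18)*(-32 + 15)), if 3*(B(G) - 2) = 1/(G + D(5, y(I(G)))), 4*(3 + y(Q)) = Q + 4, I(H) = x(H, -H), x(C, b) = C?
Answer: -20548/10275 ≈ -1.9998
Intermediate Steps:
I(H) = H
y(Q) = -2 + Q/4 (y(Q) = -3 + (Q + 4)/4 = -3 + (4 + Q)/4 = -3 + (1 + Q/4) = -2 + Q/4)
D(X, c) = 2*c
B(G) = 2 + 1/(3*(-4 + 3*G/2)) (B(G) = 2 + 1/(3*(G + 2*(-2 + G/4))) = 2 + 1/(3*(G + (-4 + G/2))) = 2 + 1/(3*(-4 + 3*G/2)))
-B((49 + 18)*(-32 + 15)) = -2*(-23 + 9*((49 + 18)*(-32 + 15)))/(3*(-8 + 3*((49 + 18)*(-32 + 15)))) = -2*(-23 + 9*(67*(-17)))/(3*(-8 + 3*(67*(-17)))) = -2*(-23 + 9*(-1139))/(3*(-8 + 3*(-1139))) = -2*(-23 - 10251)/(3*(-8 - 3417)) = -2*(-10274)/(3*(-3425)) = -2*(-1)*(-10274)/(3*3425) = -1*20548/10275 = -20548/10275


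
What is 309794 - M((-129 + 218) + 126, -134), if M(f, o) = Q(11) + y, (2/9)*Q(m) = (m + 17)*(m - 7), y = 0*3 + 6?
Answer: 309284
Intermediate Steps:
y = 6 (y = 0 + 6 = 6)
Q(m) = 9*(-7 + m)*(17 + m)/2 (Q(m) = 9*((m + 17)*(m - 7))/2 = 9*((17 + m)*(-7 + m))/2 = 9*((-7 + m)*(17 + m))/2 = 9*(-7 + m)*(17 + m)/2)
M(f, o) = 510 (M(f, o) = (-1071/2 + 45*11 + (9/2)*11²) + 6 = (-1071/2 + 495 + (9/2)*121) + 6 = (-1071/2 + 495 + 1089/2) + 6 = 504 + 6 = 510)
309794 - M((-129 + 218) + 126, -134) = 309794 - 1*510 = 309794 - 510 = 309284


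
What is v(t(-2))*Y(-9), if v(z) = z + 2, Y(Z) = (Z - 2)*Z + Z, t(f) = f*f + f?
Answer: 360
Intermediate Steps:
t(f) = f + f**2 (t(f) = f**2 + f = f + f**2)
Y(Z) = Z + Z*(-2 + Z) (Y(Z) = (-2 + Z)*Z + Z = Z*(-2 + Z) + Z = Z + Z*(-2 + Z))
v(z) = 2 + z
v(t(-2))*Y(-9) = (2 - 2*(1 - 2))*(-9*(-1 - 9)) = (2 - 2*(-1))*(-9*(-10)) = (2 + 2)*90 = 4*90 = 360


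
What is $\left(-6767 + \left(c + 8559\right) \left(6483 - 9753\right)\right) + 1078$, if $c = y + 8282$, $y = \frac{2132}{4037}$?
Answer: $- \frac{222347810723}{4037} \approx -5.5078 \cdot 10^{7}$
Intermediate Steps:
$y = \frac{2132}{4037}$ ($y = 2132 \cdot \frac{1}{4037} = \frac{2132}{4037} \approx 0.52812$)
$c = \frac{33436566}{4037}$ ($c = \frac{2132}{4037} + 8282 = \frac{33436566}{4037} \approx 8282.5$)
$\left(-6767 + \left(c + 8559\right) \left(6483 - 9753\right)\right) + 1078 = \left(-6767 + \left(\frac{33436566}{4037} + 8559\right) \left(6483 - 9753\right)\right) + 1078 = \left(-6767 + \frac{67989249}{4037} \left(-3270\right)\right) + 1078 = \left(-6767 - \frac{222324844230}{4037}\right) + 1078 = - \frac{222352162609}{4037} + 1078 = - \frac{222347810723}{4037}$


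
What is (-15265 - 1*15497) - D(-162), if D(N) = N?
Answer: -30600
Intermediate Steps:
(-15265 - 1*15497) - D(-162) = (-15265 - 1*15497) - 1*(-162) = (-15265 - 15497) + 162 = -30762 + 162 = -30600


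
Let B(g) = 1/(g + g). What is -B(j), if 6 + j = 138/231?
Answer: 77/832 ≈ 0.092548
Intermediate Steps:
j = -416/77 (j = -6 + 138/231 = -6 + 138*(1/231) = -6 + 46/77 = -416/77 ≈ -5.4026)
B(g) = 1/(2*g)
-B(j) = -1/(2*(-416/77)) = -(-77)/(2*416) = -1*(-77/832) = 77/832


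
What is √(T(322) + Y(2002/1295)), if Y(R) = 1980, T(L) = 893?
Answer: 13*√17 ≈ 53.600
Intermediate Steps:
√(T(322) + Y(2002/1295)) = √(893 + 1980) = √2873 = 13*√17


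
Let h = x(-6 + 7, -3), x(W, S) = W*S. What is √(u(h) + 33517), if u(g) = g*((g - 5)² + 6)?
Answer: √33307 ≈ 182.50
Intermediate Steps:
x(W, S) = S*W
h = -3 (h = -3*(-6 + 7) = -3*1 = -3)
u(g) = g*(6 + (-5 + g)²) (u(g) = g*((-5 + g)² + 6) = g*(6 + (-5 + g)²))
√(u(h) + 33517) = √(-3*(6 + (-5 - 3)²) + 33517) = √(-3*(6 + (-8)²) + 33517) = √(-3*(6 + 64) + 33517) = √(-3*70 + 33517) = √(-210 + 33517) = √33307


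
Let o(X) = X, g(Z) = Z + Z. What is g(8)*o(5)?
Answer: 80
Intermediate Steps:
g(Z) = 2*Z
g(8)*o(5) = (2*8)*5 = 16*5 = 80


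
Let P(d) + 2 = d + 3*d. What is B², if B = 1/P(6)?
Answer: 1/484 ≈ 0.0020661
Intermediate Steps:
P(d) = -2 + 4*d (P(d) = -2 + (d + 3*d) = -2 + 4*d)
B = 1/22 (B = 1/(-2 + 4*6) = 1/(-2 + 24) = 1/22 ≈ 0.045455)
B² = (1/22)² = 1/484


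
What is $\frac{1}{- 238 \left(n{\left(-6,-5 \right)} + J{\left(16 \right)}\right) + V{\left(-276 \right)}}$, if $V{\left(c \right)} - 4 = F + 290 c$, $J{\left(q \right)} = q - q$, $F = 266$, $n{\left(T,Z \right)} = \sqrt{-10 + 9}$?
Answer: $- \frac{39885}{3181654772} + \frac{119 i}{3181654772} \approx -1.2536 \cdot 10^{-5} + 3.7402 \cdot 10^{-8} i$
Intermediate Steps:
$n{\left(T,Z \right)} = i$ ($n{\left(T,Z \right)} = \sqrt{-1} = i$)
$J{\left(q \right)} = 0$
$V{\left(c \right)} = 270 + 290 c$ ($V{\left(c \right)} = 4 + \left(266 + 290 c\right) = 270 + 290 c$)
$\frac{1}{- 238 \left(n{\left(-6,-5 \right)} + J{\left(16 \right)}\right) + V{\left(-276 \right)}} = \frac{1}{- 238 \left(i + 0\right) + \left(270 + 290 \left(-276\right)\right)} = \frac{1}{- 238 i + \left(270 - 80040\right)} = \frac{1}{- 238 i - 79770} = \frac{1}{-79770 - 238 i} = \frac{-79770 + 238 i}{6363309544}$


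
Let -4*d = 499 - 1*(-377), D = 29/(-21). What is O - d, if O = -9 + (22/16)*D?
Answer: 34961/168 ≈ 208.10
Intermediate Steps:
D = -29/21 (D = 29*(-1/21) = -29/21 ≈ -1.3810)
O = -1831/168 (O = -9 + (22/16)*(-29/21) = -9 + (22*(1/16))*(-29/21) = -9 + (11/8)*(-29/21) = -9 - 319/168 = -1831/168 ≈ -10.899)
d = -219 (d = -(499 - 1*(-377))/4 = -(499 + 377)/4 = -¼*876 = -219)
O - d = -1831/168 - 1*(-219) = -1831/168 + 219 = 34961/168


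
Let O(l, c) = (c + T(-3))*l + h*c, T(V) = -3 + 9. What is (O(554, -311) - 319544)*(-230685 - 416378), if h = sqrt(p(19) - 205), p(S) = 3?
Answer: 316099334382 + 201236593*I*sqrt(202) ≈ 3.161e+11 + 2.8601e+9*I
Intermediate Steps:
T(V) = 6
h = I*sqrt(202) (h = sqrt(3 - 205) = sqrt(-202) = I*sqrt(202) ≈ 14.213*I)
O(l, c) = l*(6 + c) + I*c*sqrt(202) (O(l, c) = (c + 6)*l + (I*sqrt(202))*c = (6 + c)*l + I*c*sqrt(202) = l*(6 + c) + I*c*sqrt(202))
(O(554, -311) - 319544)*(-230685 - 416378) = ((6*554 - 311*554 + I*(-311)*sqrt(202)) - 319544)*(-230685 - 416378) = ((3324 - 172294 - 311*I*sqrt(202)) - 319544)*(-647063) = ((-168970 - 311*I*sqrt(202)) - 319544)*(-647063) = (-488514 - 311*I*sqrt(202))*(-647063) = 316099334382 + 201236593*I*sqrt(202)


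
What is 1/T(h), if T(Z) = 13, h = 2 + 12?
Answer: 1/13 ≈ 0.076923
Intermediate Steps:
h = 14
1/T(h) = 1/13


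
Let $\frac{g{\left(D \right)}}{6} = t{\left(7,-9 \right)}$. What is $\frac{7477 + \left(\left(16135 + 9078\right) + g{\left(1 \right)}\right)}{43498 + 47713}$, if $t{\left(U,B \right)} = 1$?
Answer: $\frac{32696}{91211} \approx 0.35847$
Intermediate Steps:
$g{\left(D \right)} = 6$ ($g{\left(D \right)} = 6 \cdot 1 = 6$)
$\frac{7477 + \left(\left(16135 + 9078\right) + g{\left(1 \right)}\right)}{43498 + 47713} = \frac{7477 + \left(\left(16135 + 9078\right) + 6\right)}{43498 + 47713} = \frac{7477 + \left(25213 + 6\right)}{91211} = \left(7477 + 25219\right) \frac{1}{91211} = 32696 \cdot \frac{1}{91211} = \frac{32696}{91211}$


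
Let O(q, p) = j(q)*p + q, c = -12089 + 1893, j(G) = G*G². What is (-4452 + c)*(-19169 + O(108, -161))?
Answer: 2971093287064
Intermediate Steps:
j(G) = G³
c = -10196
O(q, p) = q + p*q³ (O(q, p) = q³*p + q = p*q³ + q = q + p*q³)
(-4452 + c)*(-19169 + O(108, -161)) = (-4452 - 10196)*(-19169 + (108 - 161*108³)) = -14648*(-19169 + (108 - 161*1259712)) = -14648*(-19169 + (108 - 202813632)) = -14648*(-19169 - 202813524) = -14648*(-202832693) = 2971093287064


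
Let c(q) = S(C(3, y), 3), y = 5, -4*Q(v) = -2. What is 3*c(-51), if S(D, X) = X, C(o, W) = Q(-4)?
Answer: 9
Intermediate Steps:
Q(v) = 1/2 (Q(v) = -1/4*(-2) = 1/2)
C(o, W) = 1/2
c(q) = 3
3*c(-51) = 3*3 = 9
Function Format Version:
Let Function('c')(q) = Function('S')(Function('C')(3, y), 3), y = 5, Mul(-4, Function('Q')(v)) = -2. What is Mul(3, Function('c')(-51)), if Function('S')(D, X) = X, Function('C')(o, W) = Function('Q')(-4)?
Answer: 9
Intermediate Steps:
Function('Q')(v) = Rational(1, 2) (Function('Q')(v) = Mul(Rational(-1, 4), -2) = Rational(1, 2))
Function('C')(o, W) = Rational(1, 2)
Function('c')(q) = 3
Mul(3, Function('c')(-51)) = Mul(3, 3) = 9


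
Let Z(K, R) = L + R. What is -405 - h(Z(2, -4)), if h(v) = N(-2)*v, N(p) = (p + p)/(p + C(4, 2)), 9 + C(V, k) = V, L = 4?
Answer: -405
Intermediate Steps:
C(V, k) = -9 + V
N(p) = 2*p/(-5 + p) (N(p) = (p + p)/(p + (-9 + 4)) = (2*p)/(p - 5) = (2*p)/(-5 + p) = 2*p/(-5 + p))
Z(K, R) = 4 + R
h(v) = 4*v/7 (h(v) = (2*(-2)/(-5 - 2))*v = (2*(-2)/(-7))*v = (2*(-2)*(-⅐))*v = 4*v/7)
-405 - h(Z(2, -4)) = -405 - 4*(4 - 4)/7 = -405 - 4*0/7 = -405 - 1*0 = -405 + 0 = -405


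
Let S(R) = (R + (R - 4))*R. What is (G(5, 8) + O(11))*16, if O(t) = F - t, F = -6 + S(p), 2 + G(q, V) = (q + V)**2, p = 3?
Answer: 2496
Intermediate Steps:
G(q, V) = -2 + (V + q)**2 (G(q, V) = -2 + (q + V)**2 = -2 + (V + q)**2)
S(R) = R*(-4 + 2*R) (S(R) = (R + (-4 + R))*R = (-4 + 2*R)*R = R*(-4 + 2*R))
F = 0 (F = -6 + 2*3*(-2 + 3) = -6 + 2*3*1 = -6 + 6 = 0)
O(t) = -t (O(t) = 0 - t = -t)
(G(5, 8) + O(11))*16 = ((-2 + (8 + 5)**2) - 1*11)*16 = ((-2 + 13**2) - 11)*16 = ((-2 + 169) - 11)*16 = (167 - 11)*16 = 156*16 = 2496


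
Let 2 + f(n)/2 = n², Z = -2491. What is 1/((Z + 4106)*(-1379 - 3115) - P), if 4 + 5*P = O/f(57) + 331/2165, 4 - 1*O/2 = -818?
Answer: -35148775/255103105418117 ≈ -1.3778e-7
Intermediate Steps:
f(n) = -4 + 2*n²
O = 1644 (O = 8 - 2*(-818) = 8 + 1636 = 1644)
P = -25264633/35148775 (P = -⅘ + (1644/(-4 + 2*57²) + 331/2165)/5 = -⅘ + (1644/(-4 + 2*3249) + 331*(1/2165))/5 = -⅘ + (1644/(-4 + 6498) + 331/2165)/5 = -⅘ + (1644/6494 + 331/2165)/5 = -⅘ + (1644*(1/6494) + 331/2165)/5 = -⅘ + (822/3247 + 331/2165)/5 = -⅘ + (⅕)*(2854387/7029755) = -⅘ + 2854387/35148775 = -25264633/35148775 ≈ -0.71879)
1/((Z + 4106)*(-1379 - 3115) - P) = 1/((-2491 + 4106)*(-1379 - 3115) - 1*(-25264633/35148775)) = 1/(1615*(-4494) + 25264633/35148775) = 1/(-7257810 + 25264633/35148775) = 1/(-255103105418117/35148775) = -35148775/255103105418117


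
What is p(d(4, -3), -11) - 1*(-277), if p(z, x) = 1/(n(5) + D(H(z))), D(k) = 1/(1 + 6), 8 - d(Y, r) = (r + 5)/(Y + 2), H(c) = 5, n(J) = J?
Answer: 9979/36 ≈ 277.19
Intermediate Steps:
d(Y, r) = 8 - (5 + r)/(2 + Y) (d(Y, r) = 8 - (r + 5)/(Y + 2) = 8 - (5 + r)/(2 + Y))
D(k) = ⅐ (D(k) = 1/7 = ⅐)
p(z, x) = 7/36 (p(z, x) = 1/(5 + ⅐) = 1/(36/7) = 7/36)
p(d(4, -3), -11) - 1*(-277) = 7/36 - 1*(-277) = 7/36 + 277 = 9979/36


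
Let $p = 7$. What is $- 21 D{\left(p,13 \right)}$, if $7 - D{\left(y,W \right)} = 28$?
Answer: $441$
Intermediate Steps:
$D{\left(y,W \right)} = -21$ ($D{\left(y,W \right)} = 7 - 28 = -21$)
$- 21 D{\left(p,13 \right)} = \left(-21\right) \left(-21\right) = 441$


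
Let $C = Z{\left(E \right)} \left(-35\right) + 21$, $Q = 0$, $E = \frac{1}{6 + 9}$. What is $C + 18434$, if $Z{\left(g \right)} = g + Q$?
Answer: $\frac{55358}{3} \approx 18453.0$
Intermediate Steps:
$E = \frac{1}{15} \approx 0.066667$
$Z{\left(g \right)} = g$ ($Z{\left(g \right)} = g + 0 = g$)
$C = \frac{56}{3}$ ($C = \frac{1}{15} \left(-35\right) + 21 = - \frac{7}{3} + 21 = \frac{56}{3} \approx 18.667$)
$C + 18434 = \frac{56}{3} + 18434 = \frac{55358}{3}$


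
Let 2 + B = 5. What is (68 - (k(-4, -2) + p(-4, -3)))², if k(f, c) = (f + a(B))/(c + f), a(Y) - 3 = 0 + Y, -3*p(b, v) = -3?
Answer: 40804/9 ≈ 4533.8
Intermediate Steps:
B = 3 (B = -2 + 5 = 3)
p(b, v) = 1 (p(b, v) = -⅓*(-3) = 1)
a(Y) = 3 + Y (a(Y) = 3 + (0 + Y) = 3 + Y)
k(f, c) = (6 + f)/(c + f) (k(f, c) = (f + (3 + 3))/(c + f) = (f + 6)/(c + f) = (6 + f)/(c + f))
(68 - (k(-4, -2) + p(-4, -3)))² = (68 - ((6 - 4)/(-2 - 4) + 1))² = (68 - (2/(-6) + 1))² = (68 - (-⅙*2 + 1))² = (68 - (-⅓ + 1))² = (68 - 1*⅔)² = (68 - ⅔)² = (202/3)² = 40804/9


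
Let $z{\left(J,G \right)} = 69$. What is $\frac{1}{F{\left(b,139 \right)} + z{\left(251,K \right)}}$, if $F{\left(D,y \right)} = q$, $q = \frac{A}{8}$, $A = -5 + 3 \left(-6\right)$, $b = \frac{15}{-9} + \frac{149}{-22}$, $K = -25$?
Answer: $\frac{8}{529} \approx 0.015123$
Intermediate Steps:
$b = - \frac{557}{66}$ ($b = 15 \left(- \frac{1}{9}\right) + 149 \left(- \frac{1}{22}\right) = - \frac{5}{3} - \frac{149}{22} = - \frac{557}{66} \approx -8.4394$)
$A = -23$ ($A = -5 - 18 = -23$)
$q = - \frac{23}{8} \approx -2.875$
$F{\left(D,y \right)} = - \frac{23}{8}$
$\frac{1}{F{\left(b,139 \right)} + z{\left(251,K \right)}} = \frac{1}{- \frac{23}{8} + 69} = \frac{1}{\frac{529}{8}} = \frac{8}{529}$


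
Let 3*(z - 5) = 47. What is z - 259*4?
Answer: -3046/3 ≈ -1015.3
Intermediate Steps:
z = 62/3 (z = 5 + (⅓)*47 = 5 + 47/3 = 62/3 ≈ 20.667)
z - 259*4 = 62/3 - 259*4 = 62/3 - 37*28 = 62/3 - 1036 = -3046/3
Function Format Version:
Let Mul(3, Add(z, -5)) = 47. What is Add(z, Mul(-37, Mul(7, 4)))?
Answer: Rational(-3046, 3) ≈ -1015.3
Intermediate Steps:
z = Rational(62, 3) (z = Add(5, Mul(Rational(1, 3), 47)) = Add(5, Rational(47, 3)) = Rational(62, 3) ≈ 20.667)
Add(z, Mul(-37, Mul(7, 4))) = Add(Rational(62, 3), Mul(-37, Mul(7, 4))) = Add(Rational(62, 3), Mul(-37, 28)) = Add(Rational(62, 3), -1036) = Rational(-3046, 3)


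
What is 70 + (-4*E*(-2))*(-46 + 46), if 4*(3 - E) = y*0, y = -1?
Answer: 70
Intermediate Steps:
E = 3 (E = 3 - (-1)*0/4 = 3 - ¼*0 = 3 + 0 = 3)
70 + (-4*E*(-2))*(-46 + 46) = 70 + (-4*3*(-2))*(-46 + 46) = 70 - 12*(-2)*0 = 70 + 24*0 = 70 + 0 = 70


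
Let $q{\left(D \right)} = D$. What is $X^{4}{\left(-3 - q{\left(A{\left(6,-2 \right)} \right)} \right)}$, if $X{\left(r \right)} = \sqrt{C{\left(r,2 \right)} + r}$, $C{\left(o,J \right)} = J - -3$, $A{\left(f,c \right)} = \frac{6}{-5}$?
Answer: $\frac{256}{25} \approx 10.24$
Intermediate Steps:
$A{\left(f,c \right)} = - \frac{6}{5}$ ($A{\left(f,c \right)} = 6 \left(- \frac{1}{5}\right) = - \frac{6}{5}$)
$C{\left(o,J \right)} = 3 + J$ ($C{\left(o,J \right)} = J + 3 = 3 + J$)
$X{\left(r \right)} = \sqrt{5 + r}$ ($X{\left(r \right)} = \sqrt{\left(3 + 2\right) + r} = \sqrt{5 + r}$)
$X^{4}{\left(-3 - q{\left(A{\left(6,-2 \right)} \right)} \right)} = \left(\sqrt{5 - \frac{9}{5}}\right)^{4} = \left(\sqrt{\frac{16}{5}}\right)^{4} = \left(\frac{4 \sqrt{5}}{5}\right)^{4} = \frac{256}{25}$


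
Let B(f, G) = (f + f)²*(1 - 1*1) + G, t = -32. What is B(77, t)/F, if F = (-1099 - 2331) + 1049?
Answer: 32/2381 ≈ 0.013440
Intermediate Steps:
B(f, G) = G (B(f, G) = (2*f)²*(1 - 1) + G = (4*f²)*0 + G = 0 + G = G)
F = -2381 (F = -3430 + 1049 = -2381)
B(77, t)/F = -32/(-2381) = -32*(-1/2381) = 32/2381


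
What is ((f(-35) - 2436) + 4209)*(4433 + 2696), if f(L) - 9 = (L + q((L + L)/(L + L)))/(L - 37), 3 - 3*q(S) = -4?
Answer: 1372368145/108 ≈ 1.2707e+7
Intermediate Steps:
q(S) = 7/3 (q(S) = 1 - 1/3*(-4) = 1 + 4/3 = 7/3)
f(L) = 9 + (7/3 + L)/(-37 + L) (f(L) = 9 + (L + 7/3)/(L - 37) = 9 + (7/3 + L)/(-37 + L))
((f(-35) - 2436) + 4209)*(4433 + 2696) = ((2*(-496 + 15*(-35))/(3*(-37 - 35)) - 2436) + 4209)*(4433 + 2696) = (((2/3)*(-496 - 525)/(-72) - 2436) + 4209)*7129 = (((2/3)*(-1/72)*(-1021) - 2436) + 4209)*7129 = ((1021/108 - 2436) + 4209)*7129 = (-262067/108 + 4209)*7129 = (192505/108)*7129 = 1372368145/108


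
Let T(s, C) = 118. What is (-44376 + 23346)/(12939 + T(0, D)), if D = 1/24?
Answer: -21030/13057 ≈ -1.6106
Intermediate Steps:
D = 1/24 ≈ 0.041667
(-44376 + 23346)/(12939 + T(0, D)) = (-44376 + 23346)/(12939 + 118) = -21030/13057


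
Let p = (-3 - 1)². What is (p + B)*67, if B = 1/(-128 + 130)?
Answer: 2211/2 ≈ 1105.5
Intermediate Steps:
B = ½ (B = 1/2 = ½ ≈ 0.50000)
p = 16 (p = (-4)² = 16)
(p + B)*67 = (16 + ½)*67 = (33/2)*67 = 2211/2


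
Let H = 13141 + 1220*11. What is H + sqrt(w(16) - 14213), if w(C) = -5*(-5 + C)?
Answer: 26561 + 2*I*sqrt(3567) ≈ 26561.0 + 119.45*I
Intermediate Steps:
w(C) = 25 - 5*C
H = 26561 (H = 13141 + 13420 = 26561)
H + sqrt(w(16) - 14213) = 26561 + sqrt((25 - 5*16) - 14213) = 26561 + sqrt((25 - 80) - 14213) = 26561 + sqrt(-55 - 14213) = 26561 + sqrt(-14268) = 26561 + 2*I*sqrt(3567)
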